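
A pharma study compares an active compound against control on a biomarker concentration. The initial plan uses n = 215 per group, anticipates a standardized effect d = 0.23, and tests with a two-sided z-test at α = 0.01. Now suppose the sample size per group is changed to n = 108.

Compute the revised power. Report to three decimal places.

Power ≈ 0.188

With n = 108 per group: δ = d·√(n/2) = 0.23 × √(108/2) = 1.6901. Critical value z_{0.005} = 2.576.
Revised power = Φ(δ − 2.576) + Φ(−δ − 2.576) = Φ(-0.886) + Φ(-4.266) = 0.1879 + 0.0000 = 0.1879.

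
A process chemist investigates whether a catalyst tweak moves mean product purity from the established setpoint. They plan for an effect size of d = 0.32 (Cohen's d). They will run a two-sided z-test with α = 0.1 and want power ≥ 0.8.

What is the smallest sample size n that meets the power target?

n = 61

For power 0.8 need Φ(δ − z_{0.05}) = 0.8, so δ = z_{0.05} + z_{0.20} = 1.645 + 0.842 = 2.486.
(The Φ(−δ − z_{α/2}) term is vanishingly small for δ > 0 and is dropped in the standard sample-size formula.)
δ = d·√n ⇒ n = (δ/d)² = (2.486 / 0.32)² = 60.38.
Rounding up, n = 61.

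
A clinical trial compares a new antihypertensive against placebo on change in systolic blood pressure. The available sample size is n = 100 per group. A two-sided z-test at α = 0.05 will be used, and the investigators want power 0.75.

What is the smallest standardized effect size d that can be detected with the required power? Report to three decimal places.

Required noncentrality: δ = z_{0.025} + z_{0.25} = 1.960 + 0.674 = 2.634.
(Lower-tail contribution to power is negligible for δ > 0.)
δ = d·√(n/2) ⇒ d = δ/√(n/2) = 2.634/√(100/2) = 0.3726.

d ≈ 0.373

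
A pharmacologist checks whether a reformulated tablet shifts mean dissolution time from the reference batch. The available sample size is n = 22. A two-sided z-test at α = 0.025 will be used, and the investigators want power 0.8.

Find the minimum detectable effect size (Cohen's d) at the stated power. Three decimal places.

d ≈ 0.657

Required noncentrality: δ = z_{0.0125} + z_{0.20} = 2.241 + 0.842 = 3.083.
(Lower-tail contribution to power is negligible for δ > 0.)
δ = d·√n ⇒ d = δ/√n = 3.083/√22 = 0.6573.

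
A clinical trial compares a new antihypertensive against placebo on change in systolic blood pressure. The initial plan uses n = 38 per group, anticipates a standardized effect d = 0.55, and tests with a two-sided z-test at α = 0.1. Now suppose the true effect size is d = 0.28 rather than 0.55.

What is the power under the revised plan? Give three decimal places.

With d = 0.28: δ = d·√(n/2) = 0.28 × √(38/2) = 1.2205. Critical value z_{0.05} = 1.645.
Revised power = Φ(δ − 1.645) + Φ(−δ − 1.645) = Φ(-0.424) + Φ(-2.865) = 0.3357 + 0.0021 = 0.3377.

Power ≈ 0.338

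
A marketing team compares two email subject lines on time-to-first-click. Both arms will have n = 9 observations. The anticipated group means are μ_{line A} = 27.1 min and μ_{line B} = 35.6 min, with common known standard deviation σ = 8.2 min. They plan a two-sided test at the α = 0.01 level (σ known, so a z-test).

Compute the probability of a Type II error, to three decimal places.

β ≈ 0.647

Standardized effect: d = |μ_{line A} − μ_{line B}| / σ = |27.1 − 35.6| / 8.2 = 1.0366
Noncentrality parameter: δ = d·√(n/2) = 1.0366 × √(9/2) = 2.1989
Critical value for a two-sided test at α = 0.01: z_{α/2} = 2.576.
Power = Φ(δ − 2.576) + Φ(−δ − 2.576) = Φ(-0.377) + Φ(-4.775) = 0.3531 + 0.0000 = 0.3531.
Type II error: β = 1 − power = 1 − 0.3531 = 0.6469.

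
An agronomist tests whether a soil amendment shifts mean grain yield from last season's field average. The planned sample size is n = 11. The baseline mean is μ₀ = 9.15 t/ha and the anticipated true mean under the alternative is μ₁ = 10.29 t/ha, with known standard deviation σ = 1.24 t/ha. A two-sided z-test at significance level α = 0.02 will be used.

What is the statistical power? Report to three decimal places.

Power ≈ 0.765

Standardized effect: d = |μ₁ − μ₀| / σ = |10.29 − 9.15| / 1.24 = 0.9194
Noncentrality parameter: λ = d·√n = 0.9194 × √11 = 3.0492
Critical value for a two-sided test at α = 0.02: z_{α/2} = 2.326.
Power = Φ(λ − 2.326) + Φ(−λ − 2.326) = Φ(0.723) + Φ(-5.376) = 0.7651 + 0.0000 = 0.7651.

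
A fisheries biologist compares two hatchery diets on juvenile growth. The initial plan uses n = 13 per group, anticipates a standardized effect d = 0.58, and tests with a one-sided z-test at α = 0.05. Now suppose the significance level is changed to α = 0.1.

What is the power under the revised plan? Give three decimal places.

Power ≈ 0.578

δ = d·√(n/2) = 0.58 × √(13/2) = 1.4787 (unchanged). New critical value: z_{0.1} = 1.282.
Revised power = Φ(δ − 1.282) = Φ(0.197) = 0.5782.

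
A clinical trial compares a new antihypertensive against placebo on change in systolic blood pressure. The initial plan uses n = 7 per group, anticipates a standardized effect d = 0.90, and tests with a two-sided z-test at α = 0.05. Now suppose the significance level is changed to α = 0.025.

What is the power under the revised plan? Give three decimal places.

δ = d·√(n/2) = 0.90 × √(7/2) = 1.6837 (unchanged). New critical value: z_{0.0125} = 2.241.
Revised power = Φ(δ − 2.241) + Φ(−δ − 2.241) = Φ(-0.558) + Φ(-3.925) = 0.2885 + 0.0000 = 0.2886.

Power ≈ 0.289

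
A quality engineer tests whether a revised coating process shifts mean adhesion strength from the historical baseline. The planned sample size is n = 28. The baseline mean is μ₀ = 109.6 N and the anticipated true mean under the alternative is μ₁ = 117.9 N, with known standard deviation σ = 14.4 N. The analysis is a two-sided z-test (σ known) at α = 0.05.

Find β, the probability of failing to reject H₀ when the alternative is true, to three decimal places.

β ≈ 0.138

Standardized effect: d = |μ₁ − μ₀| / σ = |117.9 − 109.6| / 14.4 = 0.5764
Noncentrality parameter: λ = d·√n = 0.5764 × √28 = 3.0500
Two-sided α = 0.05 → critical value z_{0.025} = 1.960.
Power = Φ(λ − 1.960) + Φ(−λ − 1.960) = Φ(1.090) + Φ(-5.010) = 0.8621 + 0.0000 = 0.8621.
Type II error: β = 1 − power = 1 − 0.8621 = 0.1379.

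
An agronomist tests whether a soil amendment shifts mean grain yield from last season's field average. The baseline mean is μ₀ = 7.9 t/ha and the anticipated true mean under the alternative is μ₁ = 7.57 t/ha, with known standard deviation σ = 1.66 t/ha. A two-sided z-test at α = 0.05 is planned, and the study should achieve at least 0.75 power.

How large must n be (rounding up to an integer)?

Standardized effect: d = |μ₁ − μ₀| / σ = |7.57 − 7.9| / 1.66 = 0.1988
For power 0.75 need Φ(δ − z_{0.025}) = 0.75, so δ = z_{0.025} + z_{0.25} = 1.960 + 0.674 = 2.634.
(For δ > 0 the lower-tail rejection region contributes negligibly to power, so the one-term inversion is standard.)
δ = d·√n ⇒ n = (δ/d)² = (2.634 / 0.1988)² = 175.62.
Round up to the next whole unit.

n = 176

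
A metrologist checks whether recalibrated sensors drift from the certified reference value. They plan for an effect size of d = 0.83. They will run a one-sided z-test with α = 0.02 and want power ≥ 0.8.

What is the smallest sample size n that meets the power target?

n = 13

For power 0.8 need Φ(δ − z_{0.02}) = 0.8, so δ = z_{0.02} + z_{0.20} = 2.054 + 0.842 = 2.895.
δ = d·√n ⇒ n = (δ/d)² = (2.895 / 0.83)² = 12.17.
Rounding up, n = 13.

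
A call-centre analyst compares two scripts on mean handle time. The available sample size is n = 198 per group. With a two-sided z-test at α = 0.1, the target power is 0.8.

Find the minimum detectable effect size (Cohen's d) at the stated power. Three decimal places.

Need Φ(δ − 1.645) = 0.8, so δ = 1.645 + 0.842 = 2.486.
(The second rejection-region term Φ(−δ − z_{α/2}) is negligible and dropped.)
δ = d·√(n/2) ⇒ d = δ/√(n/2) = 2.486/√(198/2) = 0.2499.

d ≈ 0.250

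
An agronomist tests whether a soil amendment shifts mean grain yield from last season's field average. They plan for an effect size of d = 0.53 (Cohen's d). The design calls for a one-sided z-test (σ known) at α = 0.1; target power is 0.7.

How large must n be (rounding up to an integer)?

For power 0.7 need Φ(δ − z_{0.1}) = 0.7, so δ = z_{0.1} + z_{0.30} = 1.282 + 0.524 = 1.806.
δ = d·√n ⇒ n = (δ/d)² = (1.806 / 0.53)² = 11.61.
Round up to the next whole unit.

n = 12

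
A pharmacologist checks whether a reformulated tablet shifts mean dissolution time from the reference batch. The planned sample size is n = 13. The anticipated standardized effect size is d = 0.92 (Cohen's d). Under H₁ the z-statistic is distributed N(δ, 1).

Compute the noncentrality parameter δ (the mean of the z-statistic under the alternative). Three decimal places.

δ = d·√n = 0.92 × √13 = 3.3171

δ ≈ 3.317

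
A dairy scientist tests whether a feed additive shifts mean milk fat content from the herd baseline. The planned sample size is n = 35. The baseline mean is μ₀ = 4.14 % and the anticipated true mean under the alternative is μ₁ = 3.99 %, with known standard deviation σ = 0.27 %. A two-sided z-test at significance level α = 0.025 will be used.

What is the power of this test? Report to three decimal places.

Standardized effect: d = |μ₁ − μ₀| / σ = |3.99 − 4.14| / 0.27 = 0.5556
Noncentrality parameter: δ = d·√n = 0.5556 × √35 = 3.2867
Critical value for a two-sided test at α = 0.025: z_{α/2} = 2.241.
Power = Φ(δ − 2.241) + Φ(−δ − 2.241) = Φ(1.045) + Φ(-5.528) = 0.8521 + 0.0000 = 0.8521.

Power ≈ 0.852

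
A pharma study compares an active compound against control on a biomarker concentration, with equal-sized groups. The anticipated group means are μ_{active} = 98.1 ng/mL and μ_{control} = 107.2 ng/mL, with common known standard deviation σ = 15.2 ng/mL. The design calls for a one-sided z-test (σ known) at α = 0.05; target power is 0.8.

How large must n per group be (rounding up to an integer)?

Standardized effect: d = |μ_{active} − μ_{control}| / σ = |98.1 − 107.2| / 15.2 = 0.5987
Set Φ(δ − 1.645) = 0.8; then δ − 1.645 = Φ⁻¹(0.8) = 0.842, giving δ = 2.486.
δ = d·√(n/2) ⇒ n = 2(δ/d)² = 2 × (2.486 / 0.5987)² = 34.50.
Rounding up, n = 35 per group.

n = 35 per group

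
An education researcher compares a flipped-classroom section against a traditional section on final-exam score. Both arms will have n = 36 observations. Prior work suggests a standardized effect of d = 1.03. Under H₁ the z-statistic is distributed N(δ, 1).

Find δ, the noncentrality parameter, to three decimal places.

δ ≈ 4.370

δ = d·√(n/2) = 1.03 × √(36/2) = 4.3699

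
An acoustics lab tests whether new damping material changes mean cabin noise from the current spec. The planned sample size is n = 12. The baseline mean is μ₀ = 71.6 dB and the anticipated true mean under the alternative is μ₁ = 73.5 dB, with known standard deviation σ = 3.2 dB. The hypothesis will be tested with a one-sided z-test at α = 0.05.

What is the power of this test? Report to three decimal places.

Standardized effect: d = |μ₁ − μ₀| / σ = |73.5 − 71.6| / 3.2 = 0.5937
Noncentrality parameter: δ = d·√n = 0.5937 × √12 = 2.0568
One-sided α = 0.05 → critical value z_{0.05} = 1.645.
Power = Φ(δ − 1.645) = Φ(0.412) = 0.6598.

Power ≈ 0.660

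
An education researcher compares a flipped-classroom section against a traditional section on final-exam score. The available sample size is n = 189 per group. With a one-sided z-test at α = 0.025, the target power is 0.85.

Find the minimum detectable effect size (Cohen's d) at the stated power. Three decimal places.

Need Φ(δ − 1.960) = 0.85, so δ = 1.960 + 1.036 = 2.996.
δ = d·√(n/2) ⇒ d = δ/√(n/2) = 2.996/√(189/2) = 0.3082.

d ≈ 0.308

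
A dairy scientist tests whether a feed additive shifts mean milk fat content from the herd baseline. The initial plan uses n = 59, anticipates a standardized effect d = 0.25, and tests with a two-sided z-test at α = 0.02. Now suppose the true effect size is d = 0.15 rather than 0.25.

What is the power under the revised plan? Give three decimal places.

Power ≈ 0.120

With d = 0.15: δ = d·√n = 0.15 × √59 = 1.1522. Critical value z_{0.01} = 2.326.
Revised power = Φ(δ − 2.326) + Φ(−δ − 2.326) = Φ(-1.174) + Φ(-3.479) = 0.1202 + 0.0003 = 0.1204.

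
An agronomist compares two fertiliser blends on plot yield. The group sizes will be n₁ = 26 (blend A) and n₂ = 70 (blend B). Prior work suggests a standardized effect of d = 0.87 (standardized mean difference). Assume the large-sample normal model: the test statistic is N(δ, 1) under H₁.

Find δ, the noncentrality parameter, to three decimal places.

δ ≈ 3.788

The noncentrality parameter scales effect size by the design's sample-size factor: δ = d / √(1/n₁ + 1/n₂) = 0.87 / √(1/26 + 1/70) = 3.7881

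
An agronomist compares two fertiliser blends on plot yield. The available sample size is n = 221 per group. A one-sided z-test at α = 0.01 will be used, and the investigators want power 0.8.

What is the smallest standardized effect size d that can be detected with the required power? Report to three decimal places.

d ≈ 0.301

Need Φ(δ − 2.326) = 0.8, so δ = 2.326 + 0.842 = 3.168.
δ = d·√(n/2) ⇒ d = δ/√(n/2) = 3.168/√(221/2) = 0.3014.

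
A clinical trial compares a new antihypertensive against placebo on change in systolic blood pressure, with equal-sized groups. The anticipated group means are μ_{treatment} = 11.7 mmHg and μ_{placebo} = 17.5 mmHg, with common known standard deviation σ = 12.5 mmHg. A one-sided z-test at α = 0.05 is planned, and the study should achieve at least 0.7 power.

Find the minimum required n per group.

n = 44 per group

Standardized effect: d = |μ_{treatment} − μ_{placebo}| / σ = |11.7 − 17.5| / 12.5 = 0.4640
For power 0.7 need Φ(δ − z_{0.05}) = 0.7, so δ = z_{0.05} + z_{0.30} = 1.645 + 0.524 = 2.169.
δ = d·√(n/2) ⇒ n = 2(δ/d)² = 2 × (2.169 / 0.4640)² = 43.71.
Rounding up, n = 44 per group.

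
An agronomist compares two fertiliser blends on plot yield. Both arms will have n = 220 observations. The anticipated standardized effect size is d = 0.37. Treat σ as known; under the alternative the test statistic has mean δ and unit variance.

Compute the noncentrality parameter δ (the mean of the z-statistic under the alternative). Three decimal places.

The noncentrality parameter scales effect size by the design's sample-size factor: δ = d·√(n/2) = 0.37 × √(220/2) = 3.8806

δ ≈ 3.881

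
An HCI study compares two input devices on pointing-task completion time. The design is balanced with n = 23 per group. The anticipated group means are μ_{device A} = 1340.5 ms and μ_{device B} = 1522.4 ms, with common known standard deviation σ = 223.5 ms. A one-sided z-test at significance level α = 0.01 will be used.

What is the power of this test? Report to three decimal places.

Power ≈ 0.668

Standardized effect: d = |μ_{device A} − μ_{device B}| / σ = |1340.5 − 1522.4| / 223.5 = 0.8139
Noncentrality parameter: δ = d·√(n/2) = 0.8139 × √(23/2) = 2.7600
Critical value for a one-sided test at α = 0.01: z_α = 2.326.
Power = Φ(δ − 2.326) = Φ(0.434) = 0.6677.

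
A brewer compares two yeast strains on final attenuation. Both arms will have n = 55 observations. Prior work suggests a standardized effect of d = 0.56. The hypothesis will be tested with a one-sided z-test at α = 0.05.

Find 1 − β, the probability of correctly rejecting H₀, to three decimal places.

Noncentrality parameter: δ = d·√(n/2) = 0.56 × √(55/2) = 2.9367
Critical value for a one-sided test at α = 0.05: z_α = 1.645.
Power = Φ(δ − 1.645) = Φ(1.292) = 0.9018.

Power ≈ 0.902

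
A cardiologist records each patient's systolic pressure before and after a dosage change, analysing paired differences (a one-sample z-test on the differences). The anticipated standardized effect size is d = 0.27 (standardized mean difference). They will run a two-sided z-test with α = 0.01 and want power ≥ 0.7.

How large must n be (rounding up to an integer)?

For power 0.7 need Φ(δ − z_{0.005}) = 0.7, so δ = z_{0.005} + z_{0.30} = 2.576 + 0.524 = 3.100.
(Ignoring the negligible lower-tail rejection probability gives the usual closed-form inversion.)
δ = d·√n ⇒ n = (δ/d)² = (3.100 / 0.27)² = 131.84.
Round up to the next whole unit.

n = 132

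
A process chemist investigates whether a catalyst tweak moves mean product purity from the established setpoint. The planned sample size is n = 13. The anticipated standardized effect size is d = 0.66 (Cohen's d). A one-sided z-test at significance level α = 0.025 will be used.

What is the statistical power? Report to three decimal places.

Power ≈ 0.663

Noncentrality parameter: δ = d·√n = 0.66 × √13 = 2.3797
One-sided α = 0.025 → critical value z_{0.025} = 1.960.
Power = Φ(δ − 1.960) = Φ(0.420) = 0.6626.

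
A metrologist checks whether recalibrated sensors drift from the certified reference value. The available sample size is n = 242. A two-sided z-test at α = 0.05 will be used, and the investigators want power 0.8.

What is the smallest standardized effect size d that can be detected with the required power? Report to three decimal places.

d ≈ 0.180

Required noncentrality: δ = z_{0.025} + z_{0.20} = 1.960 + 0.842 = 2.802.
(The second rejection-region term Φ(−δ − z_{α/2}) is negligible and dropped.)
δ = d·√n ⇒ d = δ/√n = 2.802/√242 = 0.1801.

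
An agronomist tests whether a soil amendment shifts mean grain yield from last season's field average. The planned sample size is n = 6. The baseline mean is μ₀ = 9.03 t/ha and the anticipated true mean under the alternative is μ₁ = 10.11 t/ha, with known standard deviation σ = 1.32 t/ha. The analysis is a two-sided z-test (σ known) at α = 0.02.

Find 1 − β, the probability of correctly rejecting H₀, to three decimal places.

Power ≈ 0.374

Standardized effect: d = |μ₁ − μ₀| / σ = |10.11 − 9.03| / 1.32 = 0.8182
Noncentrality parameter: λ = d·√n = 0.8182 × √6 = 2.0041
Two-sided α = 0.02 → critical value z_{0.01} = 2.326.
Power = Φ(λ − 2.326) + Φ(−λ − 2.326) = Φ(-0.322) + Φ(-4.330) = 0.3736 + 0.0000 = 0.3737.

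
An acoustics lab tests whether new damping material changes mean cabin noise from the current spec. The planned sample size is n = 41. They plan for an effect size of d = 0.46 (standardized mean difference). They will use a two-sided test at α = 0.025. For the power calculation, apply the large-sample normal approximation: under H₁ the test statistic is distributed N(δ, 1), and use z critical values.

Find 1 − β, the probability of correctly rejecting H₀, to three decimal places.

Power ≈ 0.759

Noncentrality parameter: δ = d·√n = 0.46 × √41 = 2.9454
Two-sided α = 0.025 → critical value z_{0.0125} = 2.241.
Power = Φ(δ − 2.241) + Φ(−δ − 2.241) = Φ(0.704) + Φ(-5.187) = 0.7593 + 0.0000 = 0.7593.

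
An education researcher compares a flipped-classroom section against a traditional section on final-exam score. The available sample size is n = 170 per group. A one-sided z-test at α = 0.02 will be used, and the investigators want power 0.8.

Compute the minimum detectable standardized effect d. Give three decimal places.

d ≈ 0.314

Need Φ(δ − 2.054) = 0.8, so δ = 2.054 + 0.842 = 2.895.
δ = d·√(n/2) ⇒ d = δ/√(n/2) = 2.895/√(170/2) = 0.3140.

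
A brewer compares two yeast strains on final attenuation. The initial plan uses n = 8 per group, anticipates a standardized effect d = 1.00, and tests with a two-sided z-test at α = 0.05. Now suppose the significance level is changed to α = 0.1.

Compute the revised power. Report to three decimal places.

δ = d·√(n/2) = 1.00 × √(8/2) = 2.0000 (unchanged). New critical value: z_{0.05} = 1.645.
Revised power = Φ(δ − 1.645) + Φ(−δ − 1.645) = Φ(0.355) + Φ(-3.645) = 0.6388 + 0.0001 = 0.6389.

Power ≈ 0.639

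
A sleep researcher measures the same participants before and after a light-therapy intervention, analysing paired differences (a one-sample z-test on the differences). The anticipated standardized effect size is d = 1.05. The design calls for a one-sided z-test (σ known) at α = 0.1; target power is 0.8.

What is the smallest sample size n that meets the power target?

Set Φ(δ − 1.282) = 0.8; then δ − 1.282 = Φ⁻¹(0.8) = 0.842, giving δ = 2.123.
δ = d·√n ⇒ n = (δ/d)² = (2.123 / 1.05)² = 4.09.
Rounding up, n = 5.

n = 5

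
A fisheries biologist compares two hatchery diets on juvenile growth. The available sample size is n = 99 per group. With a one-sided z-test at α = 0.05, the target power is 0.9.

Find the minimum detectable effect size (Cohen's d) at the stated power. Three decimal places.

Required noncentrality: δ = z_{0.05} + z_{0.10} = 1.645 + 1.282 = 2.926.
δ = d·√(n/2) ⇒ d = δ/√(n/2) = 2.926/√(99/2) = 0.4159.

d ≈ 0.416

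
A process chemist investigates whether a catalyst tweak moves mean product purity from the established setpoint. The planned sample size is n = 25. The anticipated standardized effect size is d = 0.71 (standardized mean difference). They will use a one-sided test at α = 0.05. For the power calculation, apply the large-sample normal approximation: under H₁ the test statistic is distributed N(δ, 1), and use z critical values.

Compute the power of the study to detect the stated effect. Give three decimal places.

Power ≈ 0.972

Noncentrality parameter: δ = d·√n = 0.71 × √25 = 3.5500
Critical value for a one-sided test at α = 0.05: z_α = 1.645.
Power = Φ(δ − 1.645) = Φ(1.905) = 0.9716.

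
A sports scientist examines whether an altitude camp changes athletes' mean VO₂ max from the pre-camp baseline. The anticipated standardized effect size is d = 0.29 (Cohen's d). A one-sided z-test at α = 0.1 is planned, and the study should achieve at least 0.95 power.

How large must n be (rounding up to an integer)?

For power 0.95 need Φ(δ − z_{0.1}) = 0.95, so δ = z_{0.1} + z_{0.05} = 1.282 + 1.645 = 2.926.
δ = d·√n ⇒ n = (δ/d)² = (2.926 / 0.29)² = 101.83.
Round up to the next whole unit.

n = 102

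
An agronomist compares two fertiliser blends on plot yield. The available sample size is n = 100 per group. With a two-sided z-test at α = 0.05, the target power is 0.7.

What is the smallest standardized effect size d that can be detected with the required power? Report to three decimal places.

d ≈ 0.351

Need Φ(δ − 1.960) = 0.7, so δ = 1.960 + 0.524 = 2.484.
(The second rejection-region term Φ(−δ − z_{α/2}) is negligible and dropped.)
δ = d·√(n/2) ⇒ d = δ/√(n/2) = 2.484/√(100/2) = 0.3513.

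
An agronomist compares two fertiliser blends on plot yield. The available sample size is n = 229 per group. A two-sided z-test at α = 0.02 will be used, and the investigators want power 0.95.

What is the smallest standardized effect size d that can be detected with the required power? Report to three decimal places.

Need Φ(δ − 2.326) = 0.95, so δ = 2.326 + 1.645 = 3.971.
(Lower-tail contribution to power is negligible for δ > 0.)
δ = d·√(n/2) ⇒ d = δ/√(n/2) = 3.971/√(229/2) = 0.3711.

d ≈ 0.371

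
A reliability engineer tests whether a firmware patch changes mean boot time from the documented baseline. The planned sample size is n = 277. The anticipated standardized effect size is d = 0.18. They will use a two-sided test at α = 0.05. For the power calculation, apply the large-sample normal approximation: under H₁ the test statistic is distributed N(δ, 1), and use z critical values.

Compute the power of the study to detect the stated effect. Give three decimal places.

Power ≈ 0.850

Noncentrality parameter: λ = d·√n = 0.18 × √277 = 2.9958
Two-sided α = 0.05 → critical value z_{0.025} = 1.960.
Power = Φ(λ − 1.960) + Φ(−λ − 1.960) = Φ(1.036) + Φ(-4.956) = 0.8499 + 0.0000 = 0.8499.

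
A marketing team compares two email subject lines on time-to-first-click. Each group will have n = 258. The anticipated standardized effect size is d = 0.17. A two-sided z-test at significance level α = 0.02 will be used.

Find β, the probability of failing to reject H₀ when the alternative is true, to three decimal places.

Noncentrality parameter: δ = d·√(n/2) = 0.17 × √(258/2) = 1.9308
Two-sided α = 0.02 → critical value z_{0.01} = 2.326.
Power = Φ(δ − 2.326) + Φ(−δ − 2.326) = Φ(-0.396) + Φ(-4.257) = 0.3462 + 0.0000 = 0.3462.
Type II error: β = 1 − power = 1 − 0.3462 = 0.6538.

β ≈ 0.654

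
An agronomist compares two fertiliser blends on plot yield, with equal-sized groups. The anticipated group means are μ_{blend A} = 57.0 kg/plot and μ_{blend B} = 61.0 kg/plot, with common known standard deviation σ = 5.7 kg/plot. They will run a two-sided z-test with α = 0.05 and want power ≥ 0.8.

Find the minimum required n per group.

n = 32 per group

Standardized effect: d = |μ_{blend A} − μ_{blend B}| / σ = |57.0 − 61.0| / 5.7 = 0.7018
For power 0.8 need Φ(δ − z_{0.025}) = 0.8, so δ = z_{0.025} + z_{0.20} = 1.960 + 0.842 = 2.802.
(The Φ(−δ − z_{α/2}) term is vanishingly small for δ > 0 and is dropped in the standard sample-size formula.)
δ = d·√(n/2) ⇒ n = 2(δ/d)² = 2 × (2.802 / 0.7018)² = 31.88.
Rounding up, n = 32 per group.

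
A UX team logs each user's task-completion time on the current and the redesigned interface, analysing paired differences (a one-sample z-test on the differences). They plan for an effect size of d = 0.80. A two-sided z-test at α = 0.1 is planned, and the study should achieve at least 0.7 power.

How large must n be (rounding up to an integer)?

For power 0.7 need Φ(δ − z_{0.05}) = 0.7, so δ = z_{0.05} + z_{0.30} = 1.645 + 0.524 = 2.169.
(Ignoring the negligible lower-tail rejection probability gives the usual closed-form inversion.)
δ = d·√n ⇒ n = (δ/d)² = (2.169 / 0.80)² = 7.35.
Rounding up, n = 8.

n = 8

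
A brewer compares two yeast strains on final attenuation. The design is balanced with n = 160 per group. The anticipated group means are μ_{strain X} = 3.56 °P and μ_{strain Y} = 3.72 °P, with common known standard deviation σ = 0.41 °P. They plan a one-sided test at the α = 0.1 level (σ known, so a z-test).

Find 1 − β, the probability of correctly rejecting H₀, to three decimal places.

Power ≈ 0.986

Standardized effect: d = |μ_{strain X} − μ_{strain Y}| / σ = |3.56 − 3.72| / 0.41 = 0.3902
Noncentrality parameter: δ = d·√(n/2) = 0.3902 × √(160/2) = 3.4904
One-sided α = 0.1 → critical value z_{0.1} = 1.282.
Power = P(Z > 1.282 − δ) = Φ(2.209) = 0.9864.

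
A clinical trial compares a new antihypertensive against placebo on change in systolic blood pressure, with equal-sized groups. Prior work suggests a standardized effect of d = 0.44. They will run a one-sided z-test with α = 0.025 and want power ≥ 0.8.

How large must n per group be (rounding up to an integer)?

n = 82 per group

For power 0.8 need Φ(δ − z_{0.025}) = 0.8, so δ = z_{0.025} + z_{0.20} = 1.960 + 0.842 = 2.802.
δ = d·√(n/2) ⇒ n = 2(δ/d)² = 2 × (2.802 / 0.44)² = 81.08.
Rounding up, n = 82 per group.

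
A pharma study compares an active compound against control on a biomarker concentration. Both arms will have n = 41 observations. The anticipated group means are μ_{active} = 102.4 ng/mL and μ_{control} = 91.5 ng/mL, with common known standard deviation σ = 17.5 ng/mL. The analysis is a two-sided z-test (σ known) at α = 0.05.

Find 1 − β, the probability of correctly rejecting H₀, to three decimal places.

Power ≈ 0.805

Standardized effect: d = |μ_{active} − μ_{control}| / σ = |102.4 − 91.5| / 17.5 = 0.6229
Noncentrality parameter: δ = d·√(n/2) = 0.6229 × √(41/2) = 2.8201
Two-sided α = 0.05 → critical value z_{0.025} = 1.960.
Power = Φ(δ − 1.960) + Φ(−δ − 1.960) = Φ(0.860) + Φ(-4.780) = 0.8051 + 0.0000 = 0.8051.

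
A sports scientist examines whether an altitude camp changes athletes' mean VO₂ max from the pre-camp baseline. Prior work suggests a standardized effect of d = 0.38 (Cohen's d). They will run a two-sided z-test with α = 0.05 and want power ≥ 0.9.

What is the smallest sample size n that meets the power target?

For power 0.9 need Φ(δ − z_{0.025}) = 0.9, so δ = z_{0.025} + z_{0.10} = 1.960 + 1.282 = 3.242.
(For δ > 0 the lower-tail rejection region contributes negligibly to power, so the one-term inversion is standard.)
δ = d·√n ⇒ n = (δ/d)² = (3.242 / 0.38)² = 72.77.
Round up to the next whole unit.

n = 73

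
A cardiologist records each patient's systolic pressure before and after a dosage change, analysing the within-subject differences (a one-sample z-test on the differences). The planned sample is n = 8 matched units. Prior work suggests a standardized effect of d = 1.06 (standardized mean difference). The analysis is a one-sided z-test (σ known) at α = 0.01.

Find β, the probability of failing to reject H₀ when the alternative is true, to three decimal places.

Noncentrality parameter: δ = d·√n = 1.06 × √8 = 2.9981
One-sided α = 0.01 → critical value z_{0.01} = 2.326.
Power = Φ(δ − 2.326) = Φ(0.672) = 0.7491.
Type II error: β = 1 − power = 1 − 0.7491 = 0.2509.

β ≈ 0.251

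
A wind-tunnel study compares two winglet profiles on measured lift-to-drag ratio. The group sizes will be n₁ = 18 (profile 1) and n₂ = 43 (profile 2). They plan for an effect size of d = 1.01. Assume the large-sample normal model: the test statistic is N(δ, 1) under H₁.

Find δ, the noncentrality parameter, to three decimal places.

δ = d / √(1/n₁ + 1/n₂) = 1.01 / √(1/18 + 1/43) = 3.5977

δ ≈ 3.598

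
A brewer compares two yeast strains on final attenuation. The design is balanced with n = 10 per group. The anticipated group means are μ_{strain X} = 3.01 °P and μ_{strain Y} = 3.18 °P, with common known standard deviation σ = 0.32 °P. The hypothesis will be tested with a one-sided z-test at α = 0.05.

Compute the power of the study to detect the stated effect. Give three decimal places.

Standardized effect: d = |μ_{strain X} − μ_{strain Y}| / σ = |3.01 − 3.18| / 0.32 = 0.5312
Noncentrality parameter: δ = d·√(n/2) = 0.5312 × √(10/2) = 1.1879
One-sided α = 0.05 → critical value z_{0.05} = 1.645.
Power = Φ(δ − 1.645) = Φ(-0.457) = 0.3239.

Power ≈ 0.324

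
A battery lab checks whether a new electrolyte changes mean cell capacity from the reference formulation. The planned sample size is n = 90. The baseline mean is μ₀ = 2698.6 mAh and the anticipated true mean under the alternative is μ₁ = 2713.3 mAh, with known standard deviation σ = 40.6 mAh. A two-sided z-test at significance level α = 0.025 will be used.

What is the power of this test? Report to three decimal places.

Power ≈ 0.884

Standardized effect: d = |μ₁ − μ₀| / σ = |2713.3 − 2698.6| / 40.6 = 0.3621
Noncentrality parameter: λ = d·√n = 0.3621 × √90 = 3.4349
Two-sided α = 0.025 → critical value z_{0.0125} = 2.241.
Power = Φ(λ − 2.241) + Φ(−λ − 2.241) = Φ(1.193) + Φ(-5.676) = 0.8837 + 0.0000 = 0.8837.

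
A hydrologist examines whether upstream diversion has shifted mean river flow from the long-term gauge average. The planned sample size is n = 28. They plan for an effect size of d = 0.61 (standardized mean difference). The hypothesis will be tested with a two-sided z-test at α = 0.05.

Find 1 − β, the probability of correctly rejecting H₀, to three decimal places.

Power ≈ 0.898

Noncentrality parameter: δ = d·√n = 0.61 × √28 = 3.2278
Critical value for a two-sided test at α = 0.05: z_{α/2} = 1.960.
Power = Φ(δ − 1.960) + Φ(−δ − 1.960) = Φ(1.268) + Φ(-5.188) = 0.8976 + 0.0000 = 0.8976.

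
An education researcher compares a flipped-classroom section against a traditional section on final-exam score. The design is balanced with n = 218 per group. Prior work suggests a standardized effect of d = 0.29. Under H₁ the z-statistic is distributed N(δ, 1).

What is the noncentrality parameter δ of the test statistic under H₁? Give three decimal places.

δ ≈ 3.028

The noncentrality parameter scales effect size by the design's sample-size factor: δ = d·√(n/2) = 0.29 × √(218/2) = 3.0277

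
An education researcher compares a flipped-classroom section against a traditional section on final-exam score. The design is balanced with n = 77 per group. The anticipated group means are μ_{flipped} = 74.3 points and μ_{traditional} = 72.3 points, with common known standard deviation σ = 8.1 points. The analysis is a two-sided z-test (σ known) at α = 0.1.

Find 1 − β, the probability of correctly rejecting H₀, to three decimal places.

Power ≈ 0.456

Standardized effect: d = |μ_{flipped} − μ_{traditional}| / σ = |74.3 − 72.3| / 8.1 = 0.2469
Noncentrality parameter: δ = d·√(n/2) = 0.2469 × √(77/2) = 1.5321
Critical value for a two-sided test at α = 0.1: z_{α/2} = 1.645.
Power = Φ(δ − 1.645) + Φ(−δ − 1.645) = Φ(-0.113) + Φ(-3.177) = 0.4551 + 0.0007 = 0.4558.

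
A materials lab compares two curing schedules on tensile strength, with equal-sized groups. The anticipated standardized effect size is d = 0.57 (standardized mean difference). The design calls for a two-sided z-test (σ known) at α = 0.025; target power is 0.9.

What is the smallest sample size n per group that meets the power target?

n = 77 per group

Set Φ(δ − 2.241) = 0.9; then δ − 2.241 = Φ⁻¹(0.9) = 1.282, giving δ = 3.523.
(The Φ(−δ − z_{α/2}) term is vanishingly small for δ > 0 and is dropped in the standard sample-size formula.)
δ = d·√(n/2) ⇒ n = 2(δ/d)² = 2 × (3.523 / 0.57)² = 76.40.
Round up to the next whole unit.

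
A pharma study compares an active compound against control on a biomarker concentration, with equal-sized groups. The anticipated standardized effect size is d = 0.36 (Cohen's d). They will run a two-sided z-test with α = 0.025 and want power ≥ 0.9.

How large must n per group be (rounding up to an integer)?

Set Φ(δ − 2.241) = 0.9; then δ − 2.241 = Φ⁻¹(0.9) = 1.282, giving δ = 3.523.
(The Φ(−δ − z_{α/2}) term is vanishingly small for δ > 0 and is dropped in the standard sample-size formula.)
δ = d·√(n/2) ⇒ n = 2(δ/d)² = 2 × (3.523 / 0.36)² = 191.53.
Round up to the next whole unit.

n = 192 per group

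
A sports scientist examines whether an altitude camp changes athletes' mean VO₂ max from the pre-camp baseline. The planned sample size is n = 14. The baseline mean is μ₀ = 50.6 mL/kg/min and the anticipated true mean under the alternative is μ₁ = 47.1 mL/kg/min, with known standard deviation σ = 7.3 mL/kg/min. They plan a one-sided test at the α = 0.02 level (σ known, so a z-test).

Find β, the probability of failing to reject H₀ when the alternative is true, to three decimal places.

β ≈ 0.602

Standardized effect: d = |μ₁ − μ₀| / σ = |47.1 − 50.6| / 7.3 = 0.4795
Noncentrality parameter: δ = d·√n = 0.4795 × √14 = 1.7939
One-sided α = 0.02 → critical value z_{0.02} = 2.054.
Power = Φ(δ − 2.054) = Φ(-0.260) = 0.3975.
Type II error: β = 1 − power = 1 − 0.3975 = 0.6025.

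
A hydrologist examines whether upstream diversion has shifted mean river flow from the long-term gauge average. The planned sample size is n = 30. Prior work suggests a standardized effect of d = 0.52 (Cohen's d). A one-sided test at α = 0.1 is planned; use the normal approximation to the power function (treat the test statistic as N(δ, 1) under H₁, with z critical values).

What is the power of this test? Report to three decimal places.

Noncentrality parameter: δ = d·√n = 0.52 × √30 = 2.8482
One-sided α = 0.1 → critical value z_{0.1} = 1.282.
Power = P(Z > 1.282 − δ) = Φ(1.567) = 0.9414.

Power ≈ 0.941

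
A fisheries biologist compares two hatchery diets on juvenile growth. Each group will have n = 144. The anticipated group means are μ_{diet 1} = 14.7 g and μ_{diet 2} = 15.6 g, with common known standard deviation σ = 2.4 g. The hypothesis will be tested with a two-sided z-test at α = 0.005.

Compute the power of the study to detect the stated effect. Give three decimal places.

Standardized effect: d = |μ_{diet 1} − μ_{diet 2}| / σ = |14.7 − 15.6| / 2.4 = 0.3750
Noncentrality parameter: δ = d·√(n/2) = 0.3750 × √(144/2) = 3.1820
Two-sided α = 0.005 → critical value z_{0.0025} = 2.807.
Power = Φ(δ − 2.807) + Φ(−δ − 2.807) = Φ(0.375) + Φ(-5.989) = 0.6461 + 0.0000 = 0.6461.

Power ≈ 0.646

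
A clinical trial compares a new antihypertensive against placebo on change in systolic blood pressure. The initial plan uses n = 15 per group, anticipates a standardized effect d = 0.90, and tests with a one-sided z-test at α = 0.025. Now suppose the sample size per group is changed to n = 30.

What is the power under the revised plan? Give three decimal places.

Power ≈ 0.936

With n = 30 per group: δ = d·√(n/2) = 0.90 × √(30/2) = 3.4857. Critical value z_{0.025} = 1.960.
Revised power = P(Z > 1.960 − δ) = Φ(1.526) = 0.9365.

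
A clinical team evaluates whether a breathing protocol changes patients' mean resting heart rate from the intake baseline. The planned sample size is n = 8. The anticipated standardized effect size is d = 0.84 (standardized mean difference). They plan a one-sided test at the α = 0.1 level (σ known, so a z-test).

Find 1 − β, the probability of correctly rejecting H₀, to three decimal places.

Noncentrality parameter: δ = d·√n = 0.84 × √8 = 2.3759
Critical value for a one-sided test at α = 0.1: z_α = 1.282.
Power = Φ(δ − 1.282) = Φ(1.094) = 0.8631.

Power ≈ 0.863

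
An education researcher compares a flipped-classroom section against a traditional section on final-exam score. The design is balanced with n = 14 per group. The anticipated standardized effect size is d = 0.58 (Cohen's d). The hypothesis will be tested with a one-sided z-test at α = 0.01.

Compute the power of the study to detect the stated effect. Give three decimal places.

Power ≈ 0.214

Noncentrality parameter: δ = d·√(n/2) = 0.58 × √(14/2) = 1.5345
Critical value for a one-sided test at α = 0.01: z_α = 2.326.
Power = Φ(δ − 2.326) = Φ(-0.792) = 0.2142.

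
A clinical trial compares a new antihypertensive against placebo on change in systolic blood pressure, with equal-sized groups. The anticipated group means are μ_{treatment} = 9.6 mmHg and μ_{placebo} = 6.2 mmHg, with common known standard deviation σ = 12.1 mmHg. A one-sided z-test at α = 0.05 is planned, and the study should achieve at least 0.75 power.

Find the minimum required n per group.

Standardized effect: d = |μ_{treatment} − μ_{placebo}| / σ = |9.6 − 6.2| / 12.1 = 0.2810
Set Φ(δ − 1.645) = 0.75; then δ − 1.645 = Φ⁻¹(0.75) = 0.674, giving δ = 2.319.
δ = d·√(n/2) ⇒ n = 2(δ/d)² = 2 × (2.319 / 0.2810)² = 136.26.
Round up to the next whole unit.

n = 137 per group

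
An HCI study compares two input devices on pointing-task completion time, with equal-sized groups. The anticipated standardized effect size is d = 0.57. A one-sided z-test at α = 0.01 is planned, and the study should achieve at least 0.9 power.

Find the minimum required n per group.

n = 81 per group

For power 0.9 need Φ(δ − z_{0.01}) = 0.9, so δ = z_{0.01} + z_{0.10} = 2.326 + 1.282 = 3.608.
δ = d·√(n/2) ⇒ n = 2(δ/d)² = 2 × (3.608 / 0.57)² = 80.13.
Rounding up, n = 81 per group.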